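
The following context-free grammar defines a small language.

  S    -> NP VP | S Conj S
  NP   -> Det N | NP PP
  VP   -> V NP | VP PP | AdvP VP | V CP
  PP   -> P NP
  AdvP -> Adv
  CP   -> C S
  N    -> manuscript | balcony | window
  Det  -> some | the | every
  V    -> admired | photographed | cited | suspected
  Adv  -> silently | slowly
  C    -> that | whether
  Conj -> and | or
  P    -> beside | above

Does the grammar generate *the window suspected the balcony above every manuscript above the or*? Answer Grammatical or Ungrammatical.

Ungrammatical

A Det word can never sit immediately before a Conj word in any string this grammar generates, so the substring 'the or' rules out a derivation.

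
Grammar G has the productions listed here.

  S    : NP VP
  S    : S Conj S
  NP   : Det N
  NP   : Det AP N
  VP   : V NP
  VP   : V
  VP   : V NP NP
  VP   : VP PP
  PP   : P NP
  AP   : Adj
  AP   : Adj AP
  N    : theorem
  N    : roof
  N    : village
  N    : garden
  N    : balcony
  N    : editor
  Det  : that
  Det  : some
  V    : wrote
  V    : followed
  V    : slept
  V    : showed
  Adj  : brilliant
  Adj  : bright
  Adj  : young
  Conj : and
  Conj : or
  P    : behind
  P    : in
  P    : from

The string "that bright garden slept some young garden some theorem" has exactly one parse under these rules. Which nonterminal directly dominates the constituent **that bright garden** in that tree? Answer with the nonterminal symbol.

S

S
  NP
    Det: that
    AP
      Adj: bright
    N: garden
  VP
    V: slept
    NP
      Det: some
      AP
        Adj: young
      N: garden
    NP
      Det: some
      N: theorem
The span 'that bright garden' is the NP node built by NP → Det AP N.
Its mother is the S built by S → NP VP.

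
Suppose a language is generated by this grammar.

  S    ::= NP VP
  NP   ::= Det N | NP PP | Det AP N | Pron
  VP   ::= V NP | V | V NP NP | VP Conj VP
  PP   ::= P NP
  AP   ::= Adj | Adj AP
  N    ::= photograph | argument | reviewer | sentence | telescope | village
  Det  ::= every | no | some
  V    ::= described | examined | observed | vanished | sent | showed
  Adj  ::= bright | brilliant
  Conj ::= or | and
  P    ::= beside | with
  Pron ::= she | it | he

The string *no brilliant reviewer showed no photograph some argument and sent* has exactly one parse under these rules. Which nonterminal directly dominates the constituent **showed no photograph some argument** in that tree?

[S [NP [Det no] [AP [Adj brilliant]] [N reviewer]] [VP [VP [V showed] [NP [Det no] [N photograph]] [NP [Det some] [N argument]]] [Conj and] [VP [V sent]]]]
The span 'showed no photograph some argument' is the VP node built by VP → V NP NP.
Its mother is the VP built by VP → VP Conj VP.

VP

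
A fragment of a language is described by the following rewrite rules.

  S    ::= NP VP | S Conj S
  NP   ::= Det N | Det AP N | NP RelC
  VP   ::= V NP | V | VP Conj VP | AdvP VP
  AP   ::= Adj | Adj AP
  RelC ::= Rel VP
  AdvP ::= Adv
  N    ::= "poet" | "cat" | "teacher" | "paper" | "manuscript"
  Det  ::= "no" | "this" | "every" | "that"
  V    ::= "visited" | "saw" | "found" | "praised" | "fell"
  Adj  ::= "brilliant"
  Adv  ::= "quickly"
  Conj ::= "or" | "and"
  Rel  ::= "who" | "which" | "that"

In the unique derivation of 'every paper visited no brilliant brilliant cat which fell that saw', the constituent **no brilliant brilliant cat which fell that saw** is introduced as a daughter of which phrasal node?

S
  NP
    Det: every
    N: paper
  VP
    V: visited
    NP
      NP
        NP
          Det: no
          AP
            Adj: brilliant
            AP
              Adj: brilliant
          N: cat
        RelC
          Rel: which
          VP
            V: fell
      RelC
        Rel: that
        VP
          V: saw
The span 'no brilliant brilliant cat which fell that saw' is the NP node built by NP → NP RelC.
Its mother is the VP built by VP → V NP.

VP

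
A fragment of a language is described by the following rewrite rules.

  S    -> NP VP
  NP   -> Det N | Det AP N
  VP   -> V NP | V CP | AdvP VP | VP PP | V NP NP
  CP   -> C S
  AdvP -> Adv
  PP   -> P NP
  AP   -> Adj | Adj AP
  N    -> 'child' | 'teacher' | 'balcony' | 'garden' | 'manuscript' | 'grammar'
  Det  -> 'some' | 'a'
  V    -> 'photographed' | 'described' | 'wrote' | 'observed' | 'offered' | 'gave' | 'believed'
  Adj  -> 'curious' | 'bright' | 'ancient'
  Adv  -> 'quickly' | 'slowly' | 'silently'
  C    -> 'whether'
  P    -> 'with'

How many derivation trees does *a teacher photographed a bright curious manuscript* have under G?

1

[S [NP [Det a] [N teacher]] [VP [V photographed] [NP [Det a] [AP [Adj bright] [AP [Adj curious]]] [N manuscript]]]]
No rule offers an alternative attachment or grouping for any span, so this is the only derivation.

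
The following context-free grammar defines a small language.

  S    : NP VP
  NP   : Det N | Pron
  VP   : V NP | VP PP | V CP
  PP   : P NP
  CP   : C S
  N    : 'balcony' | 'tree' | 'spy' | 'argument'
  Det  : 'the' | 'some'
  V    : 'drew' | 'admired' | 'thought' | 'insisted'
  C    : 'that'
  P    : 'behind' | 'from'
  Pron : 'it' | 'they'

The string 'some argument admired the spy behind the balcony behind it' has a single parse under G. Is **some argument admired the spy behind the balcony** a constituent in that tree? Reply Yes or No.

No

[S [NP [Det some] [N argument]] [VP [VP [VP [V admired] [NP [Det the] [N spy]]] [PP [P behind] [NP [Det the] [N balcony]]]] [PP [P behind] [NP [Pron it]]]]]
The smallest constituent containing 'some argument admired the spy behind the balcony' is the S spanning 'some argument admired the spy behind the balcony behind it'; no single node in the tree dominates exactly the given words.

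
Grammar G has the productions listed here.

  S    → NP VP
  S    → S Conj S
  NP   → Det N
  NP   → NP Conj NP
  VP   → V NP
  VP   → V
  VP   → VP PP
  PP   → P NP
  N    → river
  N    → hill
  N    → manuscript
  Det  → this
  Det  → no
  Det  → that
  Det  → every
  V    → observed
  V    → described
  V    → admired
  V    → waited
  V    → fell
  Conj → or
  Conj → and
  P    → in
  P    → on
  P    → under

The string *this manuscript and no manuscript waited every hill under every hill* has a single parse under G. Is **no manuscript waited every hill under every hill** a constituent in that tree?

[S [NP [NP [Det this] [N manuscript]] [Conj and] [NP [Det no] [N manuscript]]] [VP [VP [V waited] [NP [Det every] [N hill]]] [PP [P under] [NP [Det every] [N hill]]]]]
The smallest constituent containing 'no manuscript waited every hill under every hill' is the S spanning 'this manuscript and no manuscript waited every hill under every hill'; no single node in the tree dominates exactly the given words.

No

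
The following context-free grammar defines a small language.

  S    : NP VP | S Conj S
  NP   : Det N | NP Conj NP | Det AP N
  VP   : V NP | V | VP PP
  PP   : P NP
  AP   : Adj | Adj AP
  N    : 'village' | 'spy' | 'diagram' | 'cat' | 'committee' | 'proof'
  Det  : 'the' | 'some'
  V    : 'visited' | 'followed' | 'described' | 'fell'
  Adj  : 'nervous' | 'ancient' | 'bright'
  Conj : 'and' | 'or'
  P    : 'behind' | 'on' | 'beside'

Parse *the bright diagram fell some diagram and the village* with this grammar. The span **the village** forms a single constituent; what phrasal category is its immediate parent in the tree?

[S [NP [Det the] [AP [Adj bright]] [N diagram]] [VP [V fell] [NP [NP [Det some] [N diagram]] [Conj and] [NP [Det the] [N village]]]]]
The span 'the village' is the NP node built by NP → Det N.
Its mother is the NP built by NP → NP Conj NP.

NP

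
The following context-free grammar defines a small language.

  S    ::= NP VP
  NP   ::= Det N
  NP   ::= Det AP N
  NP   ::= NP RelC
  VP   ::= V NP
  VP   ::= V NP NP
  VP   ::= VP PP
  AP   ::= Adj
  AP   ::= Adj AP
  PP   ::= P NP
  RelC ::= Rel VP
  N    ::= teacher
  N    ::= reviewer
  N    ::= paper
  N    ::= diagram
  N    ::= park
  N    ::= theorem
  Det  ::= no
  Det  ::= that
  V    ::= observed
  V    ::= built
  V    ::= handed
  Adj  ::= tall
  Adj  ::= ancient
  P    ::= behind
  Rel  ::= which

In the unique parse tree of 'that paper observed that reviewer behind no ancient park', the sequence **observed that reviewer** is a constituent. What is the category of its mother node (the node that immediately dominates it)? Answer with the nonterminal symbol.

VP

[S [NP [Det that] [N paper]] [VP [VP [V observed] [NP [Det that] [N reviewer]]] [PP [P behind] [NP [Det no] [AP [Adj ancient]] [N park]]]]]
The span 'observed that reviewer' is the VP node built by VP → V NP.
Its mother is the VP built by VP → VP PP.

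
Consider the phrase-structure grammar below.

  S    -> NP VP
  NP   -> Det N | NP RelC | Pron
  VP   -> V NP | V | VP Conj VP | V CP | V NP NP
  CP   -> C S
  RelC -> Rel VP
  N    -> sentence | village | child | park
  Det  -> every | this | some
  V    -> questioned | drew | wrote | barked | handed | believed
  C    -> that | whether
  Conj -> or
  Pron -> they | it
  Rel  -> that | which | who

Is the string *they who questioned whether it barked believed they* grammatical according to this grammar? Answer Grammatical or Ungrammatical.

[S [NP [NP [Pron they]] [RelC [Rel who] [VP [V questioned] [CP [C whether] [S [NP [Pron it]] [VP [V barked]]]]]]] [VP [V believed] [NP [Pron they]]]]
Each bracket corresponds to one application of a listed rule, so the string is derivable from S.

Grammatical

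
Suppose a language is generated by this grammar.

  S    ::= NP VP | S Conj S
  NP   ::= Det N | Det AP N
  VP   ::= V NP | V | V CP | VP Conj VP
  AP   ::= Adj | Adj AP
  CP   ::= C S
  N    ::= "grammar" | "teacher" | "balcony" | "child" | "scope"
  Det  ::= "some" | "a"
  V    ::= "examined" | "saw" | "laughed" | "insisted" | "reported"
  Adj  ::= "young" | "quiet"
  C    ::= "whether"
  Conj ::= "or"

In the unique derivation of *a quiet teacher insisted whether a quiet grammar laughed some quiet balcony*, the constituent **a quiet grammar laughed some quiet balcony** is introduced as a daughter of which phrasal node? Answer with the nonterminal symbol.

CP

[S [NP [Det a] [AP [Adj quiet]] [N teacher]] [VP [V insisted] [CP [C whether] [S [NP [Det a] [AP [Adj quiet]] [N grammar]] [VP [V laughed] [NP [Det some] [AP [Adj quiet]] [N balcony]]]]]]]
The span 'a quiet grammar laughed some quiet balcony' is the S node built by S → NP VP.
Its mother is the CP built by CP → C S.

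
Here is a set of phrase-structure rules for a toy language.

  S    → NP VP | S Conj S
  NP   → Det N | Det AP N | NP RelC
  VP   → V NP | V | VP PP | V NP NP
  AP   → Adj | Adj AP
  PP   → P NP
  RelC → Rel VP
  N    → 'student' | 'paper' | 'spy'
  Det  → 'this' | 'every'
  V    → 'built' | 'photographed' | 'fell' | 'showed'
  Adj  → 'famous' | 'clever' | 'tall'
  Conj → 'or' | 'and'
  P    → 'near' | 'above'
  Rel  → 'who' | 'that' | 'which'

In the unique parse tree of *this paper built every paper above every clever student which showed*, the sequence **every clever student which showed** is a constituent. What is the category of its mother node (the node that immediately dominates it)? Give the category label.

PP

S
  NP
    Det: this
    N: paper
  VP
    VP
      V: built
      NP
        Det: every
        N: paper
    PP
      P: above
      NP
        NP
          Det: every
          AP
            Adj: clever
          N: student
        RelC
          Rel: which
          VP
            V: showed
The span 'every clever student which showed' is the NP node built by NP → NP RelC.
Its mother is the PP built by PP → P NP.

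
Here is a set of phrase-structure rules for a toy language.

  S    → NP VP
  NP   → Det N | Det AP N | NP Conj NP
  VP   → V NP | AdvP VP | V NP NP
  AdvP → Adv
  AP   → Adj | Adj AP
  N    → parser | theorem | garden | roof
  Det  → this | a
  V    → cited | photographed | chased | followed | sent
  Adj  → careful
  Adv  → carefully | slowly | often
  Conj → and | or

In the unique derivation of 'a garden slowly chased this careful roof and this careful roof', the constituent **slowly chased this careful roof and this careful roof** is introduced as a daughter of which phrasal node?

S

[S [NP [Det a] [N garden]] [VP [AdvP [Adv slowly]] [VP [V chased] [NP [NP [Det this] [AP [Adj careful]] [N roof]] [Conj and] [NP [Det this] [AP [Adj careful]] [N roof]]]]]]
The span 'slowly chased this careful roof and this careful roof' is the VP node built by VP → AdvP VP.
Its mother is the S built by S → NP VP.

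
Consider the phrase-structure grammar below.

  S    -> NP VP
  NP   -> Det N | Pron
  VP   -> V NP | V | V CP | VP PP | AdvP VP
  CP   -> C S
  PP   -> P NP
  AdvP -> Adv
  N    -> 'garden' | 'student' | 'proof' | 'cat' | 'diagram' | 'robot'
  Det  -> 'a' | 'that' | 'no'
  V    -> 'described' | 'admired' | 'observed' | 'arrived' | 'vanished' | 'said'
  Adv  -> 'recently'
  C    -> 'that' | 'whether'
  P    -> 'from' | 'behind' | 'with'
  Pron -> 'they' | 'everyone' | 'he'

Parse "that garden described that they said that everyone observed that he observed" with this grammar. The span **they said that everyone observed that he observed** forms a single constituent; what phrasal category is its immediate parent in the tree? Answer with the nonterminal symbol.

S
  NP
    Det: that
    N: garden
  VP
    V: described
    CP
      C: that
      S
        NP
          Pron: they
        VP
          V: said
          CP
            C: that
            S
              NP
                Pron: everyone
              VP
                V: observed
                CP
                  C: that
                  S
                    NP
                      Pron: he
                    VP
                      V: observed
The span 'they said that everyone observed that he observed' is the S node built by S → NP VP.
Its mother is the CP built by CP → C S.

CP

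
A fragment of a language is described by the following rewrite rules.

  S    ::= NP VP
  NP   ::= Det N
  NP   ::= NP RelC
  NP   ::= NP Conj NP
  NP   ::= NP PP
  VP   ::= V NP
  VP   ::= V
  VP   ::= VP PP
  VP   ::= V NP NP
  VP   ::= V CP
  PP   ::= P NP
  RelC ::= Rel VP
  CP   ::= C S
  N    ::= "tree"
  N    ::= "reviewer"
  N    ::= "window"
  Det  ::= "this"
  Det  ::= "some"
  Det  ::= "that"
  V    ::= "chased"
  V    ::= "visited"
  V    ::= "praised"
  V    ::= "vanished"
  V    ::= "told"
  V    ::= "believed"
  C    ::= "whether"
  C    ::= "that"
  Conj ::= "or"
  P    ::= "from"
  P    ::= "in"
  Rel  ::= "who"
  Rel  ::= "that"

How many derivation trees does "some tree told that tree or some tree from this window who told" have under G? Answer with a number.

Two of the 6 distinct bracketings:
[S [NP [Det some] [N tree]] [VP [V told] [NP [NP [NP [Det that] [N tree]] [Conj or] [NP [NP [Det some] [N tree]] [PP [P from] [NP [Det this] [N window]]]]] [RelC [Rel who] [VP [V told]]]]]]
[S [NP [Det some] [N tree]] [VP [V told] [NP [NP [NP [NP [Det that] [N tree]] [Conj or] [NP [Det some] [N tree]]] [PP [P from] [NP [Det this] [N window]]]] [RelC [Rel who] [VP [V told]]]]]]
The trees differ in how a recursive rule is bracketed over the same span.

6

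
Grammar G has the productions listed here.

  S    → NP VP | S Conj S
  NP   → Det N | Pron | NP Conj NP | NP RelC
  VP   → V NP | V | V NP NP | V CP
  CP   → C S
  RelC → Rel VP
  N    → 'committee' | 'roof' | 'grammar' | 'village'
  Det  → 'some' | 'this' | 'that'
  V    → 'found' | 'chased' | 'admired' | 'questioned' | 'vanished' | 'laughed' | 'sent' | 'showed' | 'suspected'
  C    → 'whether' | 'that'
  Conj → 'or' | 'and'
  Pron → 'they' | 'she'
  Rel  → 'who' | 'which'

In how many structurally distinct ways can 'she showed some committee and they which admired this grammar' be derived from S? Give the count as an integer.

Two of the 4 distinct bracketings:
[S [NP [Pron she]] [VP [V showed] [NP [NP [Det some] [N committee]] [Conj and] [NP [NP [Pron they]] [RelC [Rel which] [VP [V admired] [NP [Det this] [N grammar]]]]]]]]
[S [NP [Pron she]] [VP [V showed] [NP [NP [NP [Det some] [N committee]] [Conj and] [NP [Pron they]]] [RelC [Rel which] [VP [V admired] [NP [Det this] [N grammar]]]]]]]
The trees differ in how a recursive rule is bracketed over the same span.

4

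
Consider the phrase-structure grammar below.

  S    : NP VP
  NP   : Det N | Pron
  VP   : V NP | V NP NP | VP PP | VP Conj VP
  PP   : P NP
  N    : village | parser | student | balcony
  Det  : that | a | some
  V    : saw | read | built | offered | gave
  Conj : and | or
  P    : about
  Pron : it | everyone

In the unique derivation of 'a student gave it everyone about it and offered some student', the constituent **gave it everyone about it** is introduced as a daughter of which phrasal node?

VP

S
  NP
    Det: a
    N: student
  VP
    VP
      VP
        V: gave
        NP
          Pron: it
        NP
          Pron: everyone
      PP
        P: about
        NP
          Pron: it
    Conj: and
    VP
      V: offered
      NP
        Det: some
        N: student
The span 'gave it everyone about it' is the VP node built by VP → VP PP.
Its mother is the VP built by VP → VP Conj VP.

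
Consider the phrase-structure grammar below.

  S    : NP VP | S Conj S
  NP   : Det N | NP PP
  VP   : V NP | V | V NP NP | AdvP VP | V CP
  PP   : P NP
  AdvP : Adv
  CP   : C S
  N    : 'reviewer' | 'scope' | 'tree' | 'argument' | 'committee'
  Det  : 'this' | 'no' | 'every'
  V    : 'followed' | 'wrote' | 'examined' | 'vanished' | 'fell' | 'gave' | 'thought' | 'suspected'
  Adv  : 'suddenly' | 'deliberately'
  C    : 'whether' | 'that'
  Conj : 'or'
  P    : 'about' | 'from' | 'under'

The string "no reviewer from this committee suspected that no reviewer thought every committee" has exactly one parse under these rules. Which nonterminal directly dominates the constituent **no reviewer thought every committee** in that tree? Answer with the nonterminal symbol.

CP

S
  NP
    NP
      Det: no
      N: reviewer
    PP
      P: from
      NP
        Det: this
        N: committee
  VP
    V: suspected
    CP
      C: that
      S
        NP
          Det: no
          N: reviewer
        VP
          V: thought
          NP
            Det: every
            N: committee
The span 'no reviewer thought every committee' is the S node built by S → NP VP.
Its mother is the CP built by CP → C S.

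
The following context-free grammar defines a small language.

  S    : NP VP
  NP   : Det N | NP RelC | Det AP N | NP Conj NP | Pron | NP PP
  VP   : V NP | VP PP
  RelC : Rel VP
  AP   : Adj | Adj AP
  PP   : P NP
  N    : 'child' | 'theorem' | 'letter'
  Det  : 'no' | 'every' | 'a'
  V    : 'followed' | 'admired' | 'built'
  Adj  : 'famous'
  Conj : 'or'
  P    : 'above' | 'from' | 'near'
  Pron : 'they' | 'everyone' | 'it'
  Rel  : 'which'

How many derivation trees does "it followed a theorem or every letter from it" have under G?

Two of the 3 distinct bracketings:
[S [NP [Pron it]] [VP [V followed] [NP [NP [Det a] [N theorem]] [Conj or] [NP [NP [Det every] [N letter]] [PP [P from] [NP [Pron it]]]]]]]
[S [NP [Pron it]] [VP [V followed] [NP [NP [NP [Det a] [N theorem]] [Conj or] [NP [Det every] [N letter]]] [PP [P from] [NP [Pron it]]]]]]
The trees differ in how a recursive rule is bracketed over the same span.

3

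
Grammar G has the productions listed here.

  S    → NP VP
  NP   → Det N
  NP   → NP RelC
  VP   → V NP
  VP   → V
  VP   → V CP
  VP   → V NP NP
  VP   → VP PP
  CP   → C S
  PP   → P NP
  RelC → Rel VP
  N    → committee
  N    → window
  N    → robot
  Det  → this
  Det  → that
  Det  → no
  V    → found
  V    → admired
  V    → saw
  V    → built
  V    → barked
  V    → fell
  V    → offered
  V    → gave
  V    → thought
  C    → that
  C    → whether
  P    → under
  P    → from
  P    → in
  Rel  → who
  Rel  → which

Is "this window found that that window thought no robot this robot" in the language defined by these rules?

Grammatical

[S [NP [Det this] [N window]] [VP [V found] [CP [C that] [S [NP [Det that] [N window]] [VP [V thought] [NP [Det no] [N robot]] [NP [Det this] [N robot]]]]]]]
Each bracket corresponds to one application of a listed rule, so the string is derivable from S.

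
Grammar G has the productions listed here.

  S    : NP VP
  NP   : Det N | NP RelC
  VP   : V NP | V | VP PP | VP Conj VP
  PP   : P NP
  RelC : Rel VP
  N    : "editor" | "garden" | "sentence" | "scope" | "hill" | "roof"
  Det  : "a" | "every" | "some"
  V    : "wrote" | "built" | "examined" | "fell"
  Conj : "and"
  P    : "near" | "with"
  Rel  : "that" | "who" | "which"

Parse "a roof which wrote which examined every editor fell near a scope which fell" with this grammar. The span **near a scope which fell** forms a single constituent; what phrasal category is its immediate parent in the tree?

[S [NP [NP [NP [Det a] [N roof]] [RelC [Rel which] [VP [V wrote]]]] [RelC [Rel which] [VP [V examined] [NP [Det every] [N editor]]]]] [VP [VP [V fell]] [PP [P near] [NP [NP [Det a] [N scope]] [RelC [Rel which] [VP [V fell]]]]]]]
The span 'near a scope which fell' is the PP node built by PP → P NP.
Its mother is the VP built by VP → VP PP.

VP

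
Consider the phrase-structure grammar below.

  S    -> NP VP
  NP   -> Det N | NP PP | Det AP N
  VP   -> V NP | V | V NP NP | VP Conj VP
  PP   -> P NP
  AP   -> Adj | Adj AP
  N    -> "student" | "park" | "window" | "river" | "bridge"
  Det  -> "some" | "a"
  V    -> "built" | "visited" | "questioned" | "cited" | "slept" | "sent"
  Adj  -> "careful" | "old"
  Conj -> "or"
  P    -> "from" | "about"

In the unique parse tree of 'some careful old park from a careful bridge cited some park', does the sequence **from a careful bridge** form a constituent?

[S [NP [NP [Det some] [AP [Adj careful] [AP [Adj old]]] [N park]] [PP [P from] [NP [Det a] [AP [Adj careful]] [N bridge]]]] [VP [V cited] [NP [Det some] [N park]]]]
The words 'from a careful bridge' are exhaustively dominated by a single PP node (built by PP → P NP), so they form a constituent.

Yes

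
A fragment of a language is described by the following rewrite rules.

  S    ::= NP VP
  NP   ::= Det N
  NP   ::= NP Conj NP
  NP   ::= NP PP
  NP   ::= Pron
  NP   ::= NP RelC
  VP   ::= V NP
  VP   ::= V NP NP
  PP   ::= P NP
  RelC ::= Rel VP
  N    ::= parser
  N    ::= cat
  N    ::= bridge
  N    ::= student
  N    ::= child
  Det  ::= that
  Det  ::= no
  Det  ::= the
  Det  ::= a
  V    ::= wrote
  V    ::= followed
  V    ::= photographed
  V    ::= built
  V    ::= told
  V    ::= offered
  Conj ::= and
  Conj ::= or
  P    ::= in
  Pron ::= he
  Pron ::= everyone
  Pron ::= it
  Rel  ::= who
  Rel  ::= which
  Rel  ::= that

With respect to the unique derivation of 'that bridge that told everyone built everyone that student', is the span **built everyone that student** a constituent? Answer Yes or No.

[S [NP [NP [Det that] [N bridge]] [RelC [Rel that] [VP [V told] [NP [Pron everyone]]]]] [VP [V built] [NP [Pron everyone]] [NP [Det that] [N student]]]]
The words 'built everyone that student' are exhaustively dominated by a single VP node (built by VP → V NP NP), so they form a constituent.

Yes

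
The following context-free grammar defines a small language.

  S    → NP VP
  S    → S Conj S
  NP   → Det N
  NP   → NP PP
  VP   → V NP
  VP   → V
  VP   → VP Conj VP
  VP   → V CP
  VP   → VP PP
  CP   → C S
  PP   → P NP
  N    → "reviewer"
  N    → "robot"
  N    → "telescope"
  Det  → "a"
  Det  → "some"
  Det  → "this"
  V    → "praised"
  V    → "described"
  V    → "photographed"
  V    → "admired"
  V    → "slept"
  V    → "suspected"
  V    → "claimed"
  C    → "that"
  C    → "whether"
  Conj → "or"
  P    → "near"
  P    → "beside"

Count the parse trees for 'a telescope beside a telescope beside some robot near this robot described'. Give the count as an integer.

Two of the 5 distinct bracketings:
[S [NP [NP [Det a] [N telescope]] [PP [P beside] [NP [NP [Det a] [N telescope]] [PP [P beside] [NP [NP [Det some] [N robot]] [PP [P near] [NP [Det this] [N robot]]]]]]]] [VP [V described]]]
[S [NP [NP [Det a] [N telescope]] [PP [P beside] [NP [NP [NP [Det a] [N telescope]] [PP [P beside] [NP [Det some] [N robot]]]] [PP [P near] [NP [Det this] [N robot]]]]]] [VP [V described]]]
The trees differ in how a recursive rule is bracketed over the same span.

5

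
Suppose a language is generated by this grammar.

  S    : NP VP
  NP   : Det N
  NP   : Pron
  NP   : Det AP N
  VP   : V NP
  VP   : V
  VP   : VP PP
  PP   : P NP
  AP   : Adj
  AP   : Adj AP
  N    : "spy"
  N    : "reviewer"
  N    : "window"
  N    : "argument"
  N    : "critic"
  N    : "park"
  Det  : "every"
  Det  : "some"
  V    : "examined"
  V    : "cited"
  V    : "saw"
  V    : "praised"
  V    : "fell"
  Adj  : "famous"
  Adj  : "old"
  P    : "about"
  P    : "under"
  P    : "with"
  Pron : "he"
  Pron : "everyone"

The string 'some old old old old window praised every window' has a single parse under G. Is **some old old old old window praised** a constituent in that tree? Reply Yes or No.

No

[S [NP [Det some] [AP [Adj old] [AP [Adj old] [AP [Adj old] [AP [Adj old]]]]] [N window]] [VP [V praised] [NP [Det every] [N window]]]]
The smallest constituent containing 'some old old old old window praised' is the S spanning 'some old old old old window praised every window'; no single node in the tree dominates exactly the given words.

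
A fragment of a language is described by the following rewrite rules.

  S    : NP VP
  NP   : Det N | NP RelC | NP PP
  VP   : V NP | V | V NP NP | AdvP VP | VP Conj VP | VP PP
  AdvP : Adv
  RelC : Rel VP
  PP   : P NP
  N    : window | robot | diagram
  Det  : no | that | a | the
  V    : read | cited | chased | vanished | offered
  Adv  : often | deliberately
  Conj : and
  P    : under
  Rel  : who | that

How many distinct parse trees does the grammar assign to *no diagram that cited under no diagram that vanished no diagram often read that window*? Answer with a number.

Two of the 4 distinct bracketings:
[S [NP [NP [Det no] [N diagram]] [RelC [Rel that] [VP [VP [V cited]] [PP [P under] [NP [NP [Det no] [N diagram]] [RelC [Rel that] [VP [V vanished] [NP [Det no] [N diagram]]]]]]]]] [VP [AdvP [Adv often]] [VP [V read] [NP [Det that] [N window]]]]]
[S [NP [NP [NP [Det no] [N diagram]] [RelC [Rel that] [VP [VP [V cited]] [PP [P under] [NP [Det no] [N diagram]]]]]] [RelC [Rel that] [VP [V vanished] [NP [Det no] [N diagram]]]]] [VP [AdvP [Adv often]] [VP [V read] [NP [Det that] [N window]]]]]
The trees differ in how a recursive rule is bracketed over the same span.

4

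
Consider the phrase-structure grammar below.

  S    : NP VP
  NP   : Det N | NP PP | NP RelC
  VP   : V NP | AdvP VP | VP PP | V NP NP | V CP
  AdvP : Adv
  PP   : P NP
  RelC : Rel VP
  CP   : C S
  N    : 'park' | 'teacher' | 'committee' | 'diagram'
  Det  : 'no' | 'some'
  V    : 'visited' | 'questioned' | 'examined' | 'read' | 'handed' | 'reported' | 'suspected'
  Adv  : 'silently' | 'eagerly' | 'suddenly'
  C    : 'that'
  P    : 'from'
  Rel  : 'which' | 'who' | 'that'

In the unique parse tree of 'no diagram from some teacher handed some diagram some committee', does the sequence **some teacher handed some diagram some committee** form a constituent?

[S [NP [NP [Det no] [N diagram]] [PP [P from] [NP [Det some] [N teacher]]]] [VP [V handed] [NP [Det some] [N diagram]] [NP [Det some] [N committee]]]]
The smallest constituent containing 'some teacher handed some diagram some committee' is the S spanning 'no diagram from some teacher handed some diagram some committee'; no single node in the tree dominates exactly the given words.

No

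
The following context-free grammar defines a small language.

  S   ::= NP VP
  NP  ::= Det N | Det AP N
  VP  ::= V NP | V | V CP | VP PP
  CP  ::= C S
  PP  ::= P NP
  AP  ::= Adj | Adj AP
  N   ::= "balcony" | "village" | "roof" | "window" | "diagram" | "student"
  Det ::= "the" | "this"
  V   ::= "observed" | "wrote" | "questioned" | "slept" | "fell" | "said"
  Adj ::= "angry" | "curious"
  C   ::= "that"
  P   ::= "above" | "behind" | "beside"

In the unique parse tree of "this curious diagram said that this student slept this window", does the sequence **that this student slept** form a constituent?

[S [NP [Det this] [AP [Adj curious]] [N diagram]] [VP [V said] [CP [C that] [S [NP [Det this] [N student]] [VP [V slept] [NP [Det this] [N window]]]]]]]
The smallest constituent containing 'that this student slept' is the CP spanning 'that this student slept this window'; no single node in the tree dominates exactly the given words.

No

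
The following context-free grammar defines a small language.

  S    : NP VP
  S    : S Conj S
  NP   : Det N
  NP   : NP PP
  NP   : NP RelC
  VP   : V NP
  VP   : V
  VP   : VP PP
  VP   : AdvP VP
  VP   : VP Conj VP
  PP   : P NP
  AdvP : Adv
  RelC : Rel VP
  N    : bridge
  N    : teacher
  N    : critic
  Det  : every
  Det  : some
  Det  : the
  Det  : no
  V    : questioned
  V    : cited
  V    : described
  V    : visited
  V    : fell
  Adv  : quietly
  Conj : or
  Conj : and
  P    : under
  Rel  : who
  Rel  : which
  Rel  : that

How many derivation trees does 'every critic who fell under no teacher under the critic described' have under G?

Two of the 5 distinct bracketings:
[S [NP [NP [NP [Det every] [N critic]] [RelC [Rel who] [VP [V fell]]]] [PP [P under] [NP [NP [Det no] [N teacher]] [PP [P under] [NP [Det the] [N critic]]]]]] [VP [V described]]]
[S [NP [NP [NP [NP [Det every] [N critic]] [RelC [Rel who] [VP [V fell]]]] [PP [P under] [NP [Det no] [N teacher]]]] [PP [P under] [NP [Det the] [N critic]]]] [VP [V described]]]
The trees differ in how a recursive rule is bracketed over the same span.

5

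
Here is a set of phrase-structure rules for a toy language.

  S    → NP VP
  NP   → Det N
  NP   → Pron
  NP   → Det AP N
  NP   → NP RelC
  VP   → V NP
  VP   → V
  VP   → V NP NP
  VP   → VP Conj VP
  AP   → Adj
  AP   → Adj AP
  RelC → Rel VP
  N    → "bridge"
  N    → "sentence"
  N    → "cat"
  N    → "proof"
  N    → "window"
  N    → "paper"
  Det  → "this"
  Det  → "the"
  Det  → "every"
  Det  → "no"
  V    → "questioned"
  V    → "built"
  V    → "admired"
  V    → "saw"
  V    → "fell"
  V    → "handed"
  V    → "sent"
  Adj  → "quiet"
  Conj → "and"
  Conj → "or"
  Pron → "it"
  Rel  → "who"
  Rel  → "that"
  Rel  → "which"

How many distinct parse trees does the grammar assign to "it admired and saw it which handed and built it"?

Two of the 4 distinct bracketings:
[S [NP [Pron it]] [VP [VP [V admired]] [Conj and] [VP [V saw] [NP [NP [Pron it]] [RelC [Rel which] [VP [VP [V handed]] [Conj and] [VP [V built] [NP [Pron it]]]]]]]]]
[S [NP [Pron it]] [VP [VP [V admired]] [Conj and] [VP [V saw] [NP [NP [Pron it]] [RelC [Rel which] [VP [VP [V handed]] [Conj and] [VP [V built]]]]] [NP [Pron it]]]]]
The difference turns on whether VP → V NP is used at the relevant span, versus an alternative expansion of VP.

4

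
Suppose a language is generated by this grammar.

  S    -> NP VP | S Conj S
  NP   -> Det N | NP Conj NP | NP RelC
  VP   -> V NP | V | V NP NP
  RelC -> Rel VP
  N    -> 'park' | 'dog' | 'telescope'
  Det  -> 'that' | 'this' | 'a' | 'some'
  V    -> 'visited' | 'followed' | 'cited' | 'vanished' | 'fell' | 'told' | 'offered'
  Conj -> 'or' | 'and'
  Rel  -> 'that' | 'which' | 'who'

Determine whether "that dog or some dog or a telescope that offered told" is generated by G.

Grammatical

[S [NP [NP [Det that] [N dog]] [Conj or] [NP [NP [Det some] [N dog]] [Conj or] [NP [NP [Det a] [N telescope]] [RelC [Rel that] [VP [V offered]]]]]] [VP [V told]]]
The bracketing above is licensed at every node by one of the given productions, with S at the root.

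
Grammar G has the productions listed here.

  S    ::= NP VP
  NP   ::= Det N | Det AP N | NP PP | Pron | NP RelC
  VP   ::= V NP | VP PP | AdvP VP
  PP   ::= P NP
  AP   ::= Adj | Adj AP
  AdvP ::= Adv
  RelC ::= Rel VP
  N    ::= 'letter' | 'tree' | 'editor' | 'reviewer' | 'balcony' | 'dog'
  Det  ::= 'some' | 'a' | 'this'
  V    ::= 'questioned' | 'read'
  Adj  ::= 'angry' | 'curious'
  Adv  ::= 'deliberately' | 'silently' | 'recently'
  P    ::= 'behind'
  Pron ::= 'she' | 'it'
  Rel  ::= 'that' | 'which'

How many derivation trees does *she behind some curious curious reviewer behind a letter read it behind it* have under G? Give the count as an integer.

4

Two of the 4 distinct bracketings:
[S [NP [NP [Pron she]] [PP [P behind] [NP [NP [Det some] [AP [Adj curious] [AP [Adj curious]]] [N reviewer]] [PP [P behind] [NP [Det a] [N letter]]]]]] [VP [V read] [NP [NP [Pron it]] [PP [P behind] [NP [Pron it]]]]]]
[S [NP [NP [Pron she]] [PP [P behind] [NP [NP [Det some] [AP [Adj curious] [AP [Adj curious]]] [N reviewer]] [PP [P behind] [NP [Det a] [N letter]]]]]] [VP [VP [V read] [NP [Pron it]]] [PP [P behind] [NP [Pron it]]]]]
The difference turns on whether VP → VP PP is used at the relevant span, versus an alternative expansion of VP.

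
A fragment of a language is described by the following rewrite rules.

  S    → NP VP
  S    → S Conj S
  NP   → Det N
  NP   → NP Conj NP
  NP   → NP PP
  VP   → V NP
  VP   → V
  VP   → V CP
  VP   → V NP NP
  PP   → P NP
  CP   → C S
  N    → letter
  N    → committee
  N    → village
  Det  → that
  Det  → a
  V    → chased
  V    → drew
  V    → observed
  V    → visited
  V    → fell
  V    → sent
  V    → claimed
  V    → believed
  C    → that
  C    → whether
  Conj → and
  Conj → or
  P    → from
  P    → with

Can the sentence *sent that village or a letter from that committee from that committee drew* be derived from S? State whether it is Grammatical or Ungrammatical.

Ungrammatical

For S → NP VP, no prefix of the string parses as an NP. The alternative S rule S → S Conj S likewise has no satisfying split.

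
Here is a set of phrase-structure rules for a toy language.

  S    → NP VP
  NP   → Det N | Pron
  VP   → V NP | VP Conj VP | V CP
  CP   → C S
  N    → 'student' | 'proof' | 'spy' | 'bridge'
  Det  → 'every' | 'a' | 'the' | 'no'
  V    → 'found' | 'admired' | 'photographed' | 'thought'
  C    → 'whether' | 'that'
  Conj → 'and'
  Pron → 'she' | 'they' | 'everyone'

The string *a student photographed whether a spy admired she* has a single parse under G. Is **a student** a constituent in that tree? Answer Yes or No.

Yes

[S [NP [Det a] [N student]] [VP [V photographed] [CP [C whether] [S [NP [Det a] [N spy]] [VP [V admired] [NP [Pron she]]]]]]]
The words 'a student' are exhaustively dominated by a single NP node (built by NP → Det N), so they form a constituent.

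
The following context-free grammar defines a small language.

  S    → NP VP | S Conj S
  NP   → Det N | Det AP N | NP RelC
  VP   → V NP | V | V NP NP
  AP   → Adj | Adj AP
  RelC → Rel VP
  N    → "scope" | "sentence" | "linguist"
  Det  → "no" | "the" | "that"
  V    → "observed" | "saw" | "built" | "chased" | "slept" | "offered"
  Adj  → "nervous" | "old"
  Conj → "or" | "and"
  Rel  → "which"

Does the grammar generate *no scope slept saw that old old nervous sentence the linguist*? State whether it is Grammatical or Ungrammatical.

For S → NP VP, the only prefix that parses as NP is 'no scope', but the remainder 'slept saw that old old nervous sentence the linguist' is not a VP under these rules. The alternative S rule S → S Conj S likewise has no satisfying split.

Ungrammatical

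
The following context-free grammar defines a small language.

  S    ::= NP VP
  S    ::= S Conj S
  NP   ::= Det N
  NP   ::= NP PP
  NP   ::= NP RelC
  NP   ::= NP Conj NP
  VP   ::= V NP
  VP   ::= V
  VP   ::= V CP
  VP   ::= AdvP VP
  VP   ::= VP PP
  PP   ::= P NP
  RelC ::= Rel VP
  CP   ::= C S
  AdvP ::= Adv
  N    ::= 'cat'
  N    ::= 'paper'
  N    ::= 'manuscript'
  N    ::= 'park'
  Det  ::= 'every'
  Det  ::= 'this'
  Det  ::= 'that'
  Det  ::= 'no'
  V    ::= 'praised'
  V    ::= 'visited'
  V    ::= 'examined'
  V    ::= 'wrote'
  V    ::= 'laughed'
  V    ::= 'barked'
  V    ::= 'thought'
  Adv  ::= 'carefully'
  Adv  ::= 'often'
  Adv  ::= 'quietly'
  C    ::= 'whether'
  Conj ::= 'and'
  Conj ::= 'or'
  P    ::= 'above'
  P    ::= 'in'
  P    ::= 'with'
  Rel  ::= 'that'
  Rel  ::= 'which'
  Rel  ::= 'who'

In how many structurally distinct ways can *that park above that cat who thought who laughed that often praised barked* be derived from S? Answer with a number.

4

Two of the 4 distinct bracketings:
[S [NP [NP [Det that] [N park]] [PP [P above] [NP [NP [NP [NP [Det that] [N cat]] [RelC [Rel who] [VP [V thought]]]] [RelC [Rel who] [VP [V laughed]]]] [RelC [Rel that] [VP [AdvP [Adv often]] [VP [V praised]]]]]]] [VP [V barked]]]
[S [NP [NP [NP [Det that] [N park]] [PP [P above] [NP [NP [NP [Det that] [N cat]] [RelC [Rel who] [VP [V thought]]]] [RelC [Rel who] [VP [V laughed]]]]]] [RelC [Rel that] [VP [AdvP [Adv often]] [VP [V praised]]]]] [VP [V barked]]]
The trees differ in how a recursive rule is bracketed over the same span.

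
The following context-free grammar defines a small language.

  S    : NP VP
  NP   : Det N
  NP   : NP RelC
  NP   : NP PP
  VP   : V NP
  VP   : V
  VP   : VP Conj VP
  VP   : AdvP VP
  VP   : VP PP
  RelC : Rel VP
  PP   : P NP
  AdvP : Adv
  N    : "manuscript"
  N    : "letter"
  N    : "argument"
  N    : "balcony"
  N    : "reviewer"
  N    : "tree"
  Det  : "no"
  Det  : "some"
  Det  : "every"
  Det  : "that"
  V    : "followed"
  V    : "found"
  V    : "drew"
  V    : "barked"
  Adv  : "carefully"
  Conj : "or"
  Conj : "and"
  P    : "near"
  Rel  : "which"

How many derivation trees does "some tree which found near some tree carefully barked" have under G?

2

The two bracketings:
[S [NP [NP [Det some] [N tree]] [RelC [Rel which] [VP [VP [V found]] [PP [P near] [NP [Det some] [N tree]]]]]] [VP [AdvP [Adv carefully]] [VP [V barked]]]]
[S [NP [NP [NP [Det some] [N tree]] [RelC [Rel which] [VP [V found]]]] [PP [P near] [NP [Det some] [N tree]]]] [VP [AdvP [Adv carefully]] [VP [V barked]]]]
The difference turns on whether NP → NP PP is used at the relevant span, versus an alternative expansion of NP.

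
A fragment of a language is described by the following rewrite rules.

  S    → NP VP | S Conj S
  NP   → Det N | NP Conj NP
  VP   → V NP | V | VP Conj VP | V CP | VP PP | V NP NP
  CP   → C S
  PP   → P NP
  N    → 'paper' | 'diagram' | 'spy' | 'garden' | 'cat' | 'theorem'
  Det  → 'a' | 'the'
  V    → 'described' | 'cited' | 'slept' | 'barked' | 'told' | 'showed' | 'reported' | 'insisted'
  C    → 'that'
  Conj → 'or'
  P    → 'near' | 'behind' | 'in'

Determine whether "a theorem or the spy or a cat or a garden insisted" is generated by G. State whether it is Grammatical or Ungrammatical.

S
  NP
    NP
      Det: a
      N: theorem
    Conj: or
    NP
      NP
        Det: the
        N: spy
      Conj: or
      NP
        NP
          Det: a
          N: cat
        Conj: or
        NP
          Det: a
          N: garden
  VP
    V: insisted
Every word is introduced by a lexical rule and the phrasal rules combine the resulting categories into a single S.

Grammatical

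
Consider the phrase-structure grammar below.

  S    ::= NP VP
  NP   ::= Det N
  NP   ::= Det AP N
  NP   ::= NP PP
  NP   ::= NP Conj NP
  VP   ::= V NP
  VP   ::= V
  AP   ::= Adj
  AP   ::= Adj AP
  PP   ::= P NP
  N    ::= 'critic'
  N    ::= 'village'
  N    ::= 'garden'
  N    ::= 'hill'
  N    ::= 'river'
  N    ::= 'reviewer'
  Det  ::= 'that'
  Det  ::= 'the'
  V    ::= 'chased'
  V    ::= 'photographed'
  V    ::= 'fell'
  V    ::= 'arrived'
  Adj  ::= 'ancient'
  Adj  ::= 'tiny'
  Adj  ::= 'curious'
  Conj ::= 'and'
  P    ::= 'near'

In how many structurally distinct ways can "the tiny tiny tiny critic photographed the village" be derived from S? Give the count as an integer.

1

[S [NP [Det the] [AP [Adj tiny] [AP [Adj tiny] [AP [Adj tiny]]]] [N critic]] [VP [V photographed] [NP [Det the] [N village]]]]
No rule offers an alternative attachment or grouping for any span, so this is the only derivation.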